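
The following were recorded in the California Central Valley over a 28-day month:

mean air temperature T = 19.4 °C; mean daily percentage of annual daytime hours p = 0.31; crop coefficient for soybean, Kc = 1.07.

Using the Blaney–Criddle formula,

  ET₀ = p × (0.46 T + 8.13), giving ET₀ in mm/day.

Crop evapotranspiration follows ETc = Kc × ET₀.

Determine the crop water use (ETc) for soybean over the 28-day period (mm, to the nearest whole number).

ET₀ = 0.31 × (0.46 × 19.4 + 8.13) = 0.31 × 17.054 = 5.2867 mm/d
ETc = Kc × ET₀ = 1.07 × 5.2867 = 5.6568 mm/d
Over 28 days: 5.6568 × 28 = 158.390 mm

158 mm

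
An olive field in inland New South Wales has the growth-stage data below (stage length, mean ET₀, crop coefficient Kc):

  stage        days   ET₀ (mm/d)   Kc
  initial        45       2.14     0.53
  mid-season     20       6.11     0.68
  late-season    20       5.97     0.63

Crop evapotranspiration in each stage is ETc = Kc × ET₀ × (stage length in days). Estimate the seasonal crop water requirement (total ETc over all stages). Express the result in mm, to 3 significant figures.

209 mm

initial: 0.53 × 2.14 × 45 = 51.04 mm
mid-season: 0.68 × 6.11 × 20 = 83.10 mm
late-season: 0.63 × 5.97 × 20 = 75.22 mm
Seasonal total = 209.36 mm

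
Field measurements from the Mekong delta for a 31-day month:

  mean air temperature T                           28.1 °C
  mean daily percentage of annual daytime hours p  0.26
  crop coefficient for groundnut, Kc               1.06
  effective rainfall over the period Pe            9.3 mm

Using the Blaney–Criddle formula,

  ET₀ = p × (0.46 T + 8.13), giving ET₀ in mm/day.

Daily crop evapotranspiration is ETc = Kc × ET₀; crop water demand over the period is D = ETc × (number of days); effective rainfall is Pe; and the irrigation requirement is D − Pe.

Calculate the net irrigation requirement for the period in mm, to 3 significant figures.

ET₀ = 0.26 × (0.46 × 28.1 + 8.13) = 0.26 × 21.056 = 5.4746 mm/d
ETc = Kc × ET₀ = 1.06 × 5.4746 = 5.8031 mm/d
Crop demand D = ETc × 31 d = 5.8031 × 31 = 179.896 mm
D − Pe = 179.896 − 9.3 = 170.596 mm

171 mm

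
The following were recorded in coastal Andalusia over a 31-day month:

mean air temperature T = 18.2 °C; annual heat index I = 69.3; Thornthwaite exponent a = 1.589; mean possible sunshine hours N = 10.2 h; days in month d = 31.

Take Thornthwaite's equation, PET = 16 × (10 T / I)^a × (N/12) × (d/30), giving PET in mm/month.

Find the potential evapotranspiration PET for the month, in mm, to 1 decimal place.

65.2 mm

10T/I = 10 × 18.2 / 69.3 = 2.6263
(10T/I)^a = 2.6263^1.589 = 4.6381
Uncorrected PET = 16 × 4.6381 = 74.210 mm
Correction = (N/12)(d/30) = (10.2/12)(31/30) = 0.8783
PET = 74.210 × 0.8783 = 65.179 mm/month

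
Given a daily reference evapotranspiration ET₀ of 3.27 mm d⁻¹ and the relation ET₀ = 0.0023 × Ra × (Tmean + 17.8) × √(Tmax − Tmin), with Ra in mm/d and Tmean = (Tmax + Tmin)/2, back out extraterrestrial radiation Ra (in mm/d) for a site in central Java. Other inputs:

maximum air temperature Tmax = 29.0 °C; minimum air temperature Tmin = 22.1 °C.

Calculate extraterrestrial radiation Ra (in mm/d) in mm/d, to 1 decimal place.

12.5 mm/d

Tmean = 25.55 °C; √ΔT = 2.6268
Ra = ET₀ / [0.0023 × (Tmean+17.8) × √ΔT] = 3.27 / (0.0023 × 43.35 × 2.6268) = 12.485 mm/d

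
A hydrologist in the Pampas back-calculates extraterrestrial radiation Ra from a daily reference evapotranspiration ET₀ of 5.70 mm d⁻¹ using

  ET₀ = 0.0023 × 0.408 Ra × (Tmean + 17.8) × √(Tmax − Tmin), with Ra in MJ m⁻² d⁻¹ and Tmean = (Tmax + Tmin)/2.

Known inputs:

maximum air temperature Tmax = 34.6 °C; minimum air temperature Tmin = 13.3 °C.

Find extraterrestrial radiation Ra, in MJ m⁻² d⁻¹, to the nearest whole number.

Tmean = (34.6+13.3)/2 = 23.95 °C; ΔT = 21.3
Ra = ET₀ / [0.0023 × 0.408 × (Tmean+17.8) × √ΔT]
   = 5.70 / (0.0023 × 0.408 × 41.75 × 4.6152) = 31.524 MJ m⁻² d⁻¹

32 MJ m⁻² d⁻¹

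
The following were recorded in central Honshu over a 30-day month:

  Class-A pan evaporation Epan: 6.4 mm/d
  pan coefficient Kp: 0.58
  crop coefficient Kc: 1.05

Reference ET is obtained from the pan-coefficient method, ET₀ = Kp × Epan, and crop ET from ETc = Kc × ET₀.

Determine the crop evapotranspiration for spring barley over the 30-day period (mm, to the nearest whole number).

ET₀ = 0.58 × 6.4 = 3.7120 mm/d
ETc = Kc × ET₀ = 1.05 × 3.7120 = 3.8976 mm/d
Over 30 days: 3.8976 × 30 = 116.928 mm

117 mm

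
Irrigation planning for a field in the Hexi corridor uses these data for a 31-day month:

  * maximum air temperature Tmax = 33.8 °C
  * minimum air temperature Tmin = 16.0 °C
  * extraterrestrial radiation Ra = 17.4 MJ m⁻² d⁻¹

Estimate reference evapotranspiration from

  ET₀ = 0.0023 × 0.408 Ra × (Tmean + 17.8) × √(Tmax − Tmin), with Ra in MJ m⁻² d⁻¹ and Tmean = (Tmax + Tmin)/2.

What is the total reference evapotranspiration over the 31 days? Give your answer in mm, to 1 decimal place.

Tmean = (33.8 + 16.0)/2 = 24.90 °C
0.408 Ra = 0.408 × 17.4 = 7.0992 mm/d equivalent
ET₀ = 0.0023 × 7.0992 × (24.90 + 17.8) × √17.8 = 0.0023 × 7.0992 × 42.70 × 4.2190 = 2.9415 mm/d
Over 31 days: 2.9415 × 31 = 91.187 mm

91.2 mm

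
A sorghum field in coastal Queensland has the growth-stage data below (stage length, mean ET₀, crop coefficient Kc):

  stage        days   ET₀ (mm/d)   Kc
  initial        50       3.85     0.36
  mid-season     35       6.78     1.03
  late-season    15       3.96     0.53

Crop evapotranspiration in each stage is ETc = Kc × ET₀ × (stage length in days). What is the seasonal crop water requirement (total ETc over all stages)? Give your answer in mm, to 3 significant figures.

345 mm

initial: 0.36 × 3.85 × 50 = 69.30 mm
mid-season: 1.03 × 6.78 × 35 = 244.42 mm
late-season: 0.53 × 3.96 × 15 = 31.48 mm
Seasonal total = 345.20 mm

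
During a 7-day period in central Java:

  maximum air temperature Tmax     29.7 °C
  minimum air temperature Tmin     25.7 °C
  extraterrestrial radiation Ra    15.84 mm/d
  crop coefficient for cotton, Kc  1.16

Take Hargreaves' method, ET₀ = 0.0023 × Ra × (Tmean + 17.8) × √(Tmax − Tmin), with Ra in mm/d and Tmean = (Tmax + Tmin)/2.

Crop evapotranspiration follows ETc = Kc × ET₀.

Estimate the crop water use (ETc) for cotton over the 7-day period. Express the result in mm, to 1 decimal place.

Tmean = (29.7 + 25.7)/2 = 27.70 °C
ET₀ = 0.0023 × 15.84 × (27.70 + 17.8) × √4.0 = 0.0023 × 15.84 × 45.50 × 2.0000 = 3.3153 mm/d
ETc = Kc × ET₀ = 1.16 × 3.3153 = 3.8457 mm/d
Over 7 days: 3.8457 × 7 = 26.920 mm

26.9 mm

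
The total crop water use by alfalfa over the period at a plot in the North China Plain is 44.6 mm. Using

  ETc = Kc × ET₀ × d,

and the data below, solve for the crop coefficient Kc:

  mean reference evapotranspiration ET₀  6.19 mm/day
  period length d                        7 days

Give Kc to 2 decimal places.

ETc = Kc × ET₀ × d  ⇒  Kc = ETc / (ET₀ × d)
Kc = 44.6 / (6.19 × 7) = 44.6 / 43.33 = 1.0293

1.03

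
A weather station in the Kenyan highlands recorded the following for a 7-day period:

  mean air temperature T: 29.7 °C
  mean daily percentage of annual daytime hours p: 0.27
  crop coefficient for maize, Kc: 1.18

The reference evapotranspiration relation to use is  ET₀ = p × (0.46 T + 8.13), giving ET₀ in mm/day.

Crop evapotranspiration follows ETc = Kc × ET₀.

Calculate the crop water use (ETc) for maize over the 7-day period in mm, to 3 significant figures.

48.6 mm

ET₀ = 0.27 × (0.46 × 29.7 + 8.13) = 0.27 × 21.792 = 5.8838 mm/d
ETc = Kc × ET₀ = 1.18 × 5.8838 = 6.9429 mm/d
Over 7 days: 6.9429 × 7 = 48.600 mm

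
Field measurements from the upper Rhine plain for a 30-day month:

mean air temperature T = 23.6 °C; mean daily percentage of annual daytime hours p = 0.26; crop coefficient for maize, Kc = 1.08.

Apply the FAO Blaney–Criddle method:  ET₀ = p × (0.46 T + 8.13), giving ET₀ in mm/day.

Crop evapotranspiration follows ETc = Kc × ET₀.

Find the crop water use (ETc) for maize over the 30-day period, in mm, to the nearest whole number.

160 mm

ET₀ = 0.26 × (0.46 × 23.6 + 8.13) = 0.26 × 18.986 = 4.9364 mm/d
ETc = Kc × ET₀ = 1.08 × 4.9364 = 5.3313 mm/d
Over 30 days: 5.3313 × 30 = 159.939 mm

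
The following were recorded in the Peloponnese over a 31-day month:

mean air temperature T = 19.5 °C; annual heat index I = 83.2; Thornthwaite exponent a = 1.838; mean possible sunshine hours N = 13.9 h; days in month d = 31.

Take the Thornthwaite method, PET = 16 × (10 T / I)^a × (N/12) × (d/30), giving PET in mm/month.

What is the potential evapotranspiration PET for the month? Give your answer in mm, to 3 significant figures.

10T/I = 10 × 19.5 / 83.2 = 2.3438
(10T/I)^a = 2.3438^1.838 = 4.7854
Uncorrected PET = 16 × 4.7854 = 76.566 mm
Correction = (N/12)(d/30) = (13.9/12)(31/30) = 1.1969
PET = 76.566 × 1.1969 = 91.642 mm/month

91.6 mm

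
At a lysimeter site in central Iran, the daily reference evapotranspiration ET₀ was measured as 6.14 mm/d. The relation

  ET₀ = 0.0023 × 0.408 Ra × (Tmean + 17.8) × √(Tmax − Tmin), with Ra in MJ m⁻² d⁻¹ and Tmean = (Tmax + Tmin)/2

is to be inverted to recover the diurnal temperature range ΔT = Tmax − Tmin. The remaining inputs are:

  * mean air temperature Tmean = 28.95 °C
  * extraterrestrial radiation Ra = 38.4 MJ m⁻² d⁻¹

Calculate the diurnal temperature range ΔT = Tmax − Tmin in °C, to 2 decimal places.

√ΔT = ET₀ / [0.0023 × 0.408 × Ra × (Tmean+17.8)] = 6.14 / (0.0023 × 15.6672 × 46.75) = 3.6447
ΔT = 3.6447² = 13.284 °C

13.28 °C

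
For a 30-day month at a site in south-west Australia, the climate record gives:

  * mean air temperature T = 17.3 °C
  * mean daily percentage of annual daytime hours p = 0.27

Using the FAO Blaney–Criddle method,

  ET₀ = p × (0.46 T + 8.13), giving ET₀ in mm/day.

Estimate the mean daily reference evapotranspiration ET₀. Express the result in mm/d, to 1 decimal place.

4.3 mm/d

ET₀ = 0.27 × (0.46 × 17.3 + 8.13) = 0.27 × 16.088 = 4.3438 mm/d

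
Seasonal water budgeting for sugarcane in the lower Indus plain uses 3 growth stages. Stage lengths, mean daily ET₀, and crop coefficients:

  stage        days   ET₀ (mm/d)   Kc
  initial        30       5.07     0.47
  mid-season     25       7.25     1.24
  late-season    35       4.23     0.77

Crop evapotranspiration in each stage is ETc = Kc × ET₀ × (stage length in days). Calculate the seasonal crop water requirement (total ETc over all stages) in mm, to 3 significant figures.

410 mm

initial: 0.47 × 5.07 × 30 = 71.49 mm
mid-season: 1.24 × 7.25 × 25 = 224.75 mm
late-season: 0.77 × 4.23 × 35 = 114.00 mm
Seasonal total = 410.24 mm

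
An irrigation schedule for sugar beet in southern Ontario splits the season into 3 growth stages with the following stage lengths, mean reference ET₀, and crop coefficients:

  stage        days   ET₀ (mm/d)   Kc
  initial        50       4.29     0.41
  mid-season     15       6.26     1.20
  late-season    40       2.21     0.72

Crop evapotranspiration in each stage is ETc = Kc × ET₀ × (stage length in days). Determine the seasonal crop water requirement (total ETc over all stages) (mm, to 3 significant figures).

initial: 0.41 × 4.29 × 50 = 87.95 mm
mid-season: 1.20 × 6.26 × 15 = 112.68 mm
late-season: 0.72 × 2.21 × 40 = 63.65 mm
Seasonal total = 264.28 mm

264 mm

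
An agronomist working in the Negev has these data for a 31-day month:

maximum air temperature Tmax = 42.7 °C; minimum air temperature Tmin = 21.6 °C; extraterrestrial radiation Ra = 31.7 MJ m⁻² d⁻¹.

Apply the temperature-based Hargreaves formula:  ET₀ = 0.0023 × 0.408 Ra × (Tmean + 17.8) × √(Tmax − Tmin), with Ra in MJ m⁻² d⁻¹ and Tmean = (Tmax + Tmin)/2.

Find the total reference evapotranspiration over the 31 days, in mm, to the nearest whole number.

212 mm

Tmean = (42.7 + 21.6)/2 = 32.15 °C
0.408 Ra = 0.408 × 31.7 = 12.9336 mm/d equivalent
ET₀ = 0.0023 × 12.9336 × (32.15 + 17.8) × √21.1 = 0.0023 × 12.9336 × 49.95 × 4.5935 = 6.8254 mm/d
Over 31 days: 6.8254 × 31 = 211.587 mm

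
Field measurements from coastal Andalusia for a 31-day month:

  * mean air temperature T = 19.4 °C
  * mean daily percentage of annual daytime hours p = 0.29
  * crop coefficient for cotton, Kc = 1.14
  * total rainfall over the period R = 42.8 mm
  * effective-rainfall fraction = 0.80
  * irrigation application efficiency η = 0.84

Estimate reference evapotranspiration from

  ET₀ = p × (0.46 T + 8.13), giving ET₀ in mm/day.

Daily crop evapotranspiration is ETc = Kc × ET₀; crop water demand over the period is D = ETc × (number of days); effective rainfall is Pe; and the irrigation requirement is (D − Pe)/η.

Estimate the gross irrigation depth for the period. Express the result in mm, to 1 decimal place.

167.3 mm

ET₀ = 0.29 × (0.46 × 19.4 + 8.13) = 0.29 × 17.054 = 4.9457 mm/d
ETc = Kc × ET₀ = 1.14 × 4.9457 = 5.6381 mm/d
Crop demand D = ETc × 31 d = 5.6381 × 31 = 174.781 mm
Pe = 0.80 × 42.8 = 34.240 mm
D − Pe = 174.781 − 34.240 = 140.541 mm
Gross irrigation = 140.541 / 0.84 = 167.311 mm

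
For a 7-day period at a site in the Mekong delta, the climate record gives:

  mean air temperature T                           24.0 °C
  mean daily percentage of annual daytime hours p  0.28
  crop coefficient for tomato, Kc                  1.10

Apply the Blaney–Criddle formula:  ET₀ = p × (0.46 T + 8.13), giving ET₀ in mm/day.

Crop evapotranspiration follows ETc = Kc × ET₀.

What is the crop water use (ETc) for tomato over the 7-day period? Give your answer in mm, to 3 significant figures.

ET₀ = 0.28 × (0.46 × 24.0 + 8.13) = 0.28 × 19.170 = 5.3676 mm/d
ETc = Kc × ET₀ = 1.10 × 5.3676 = 5.9044 mm/d
Over 7 days: 5.9044 × 7 = 41.331 mm

41.3 mm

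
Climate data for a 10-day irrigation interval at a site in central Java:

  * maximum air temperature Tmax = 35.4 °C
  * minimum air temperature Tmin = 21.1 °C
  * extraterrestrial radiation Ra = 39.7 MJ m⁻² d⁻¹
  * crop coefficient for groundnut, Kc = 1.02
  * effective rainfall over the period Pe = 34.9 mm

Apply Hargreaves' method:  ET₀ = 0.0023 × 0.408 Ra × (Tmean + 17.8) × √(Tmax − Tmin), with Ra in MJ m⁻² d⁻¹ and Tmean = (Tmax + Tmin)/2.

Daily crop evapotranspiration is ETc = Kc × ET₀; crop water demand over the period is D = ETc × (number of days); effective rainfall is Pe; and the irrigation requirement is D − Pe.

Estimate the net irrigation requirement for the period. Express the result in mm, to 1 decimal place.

Tmean = (35.4 + 21.1)/2 = 28.25 °C
0.408 Ra = 0.408 × 39.7 = 16.1976 mm/d equivalent
ET₀ = 0.0023 × 16.1976 × (28.25 + 17.8) × √14.3 = 0.0023 × 16.1976 × 46.05 × 3.7815 = 6.4874 mm/d
ETc = Kc × ET₀ = 1.02 × 6.4874 = 6.6171 mm/d
Crop demand D = ETc × 10 d = 6.6171 × 10 = 66.171 mm
D − Pe = 66.171 − 34.9 = 31.271 mm

31.3 mm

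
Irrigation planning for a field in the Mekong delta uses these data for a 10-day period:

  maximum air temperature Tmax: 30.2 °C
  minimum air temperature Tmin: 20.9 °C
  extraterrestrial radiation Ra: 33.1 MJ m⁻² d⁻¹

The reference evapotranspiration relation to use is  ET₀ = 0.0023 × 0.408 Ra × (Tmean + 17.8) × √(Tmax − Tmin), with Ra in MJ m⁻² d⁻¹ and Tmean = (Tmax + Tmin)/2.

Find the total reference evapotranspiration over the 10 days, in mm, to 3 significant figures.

41.1 mm

Tmean = (30.2 + 20.9)/2 = 25.55 °C
0.408 Ra = 0.408 × 33.1 = 13.5048 mm/d equivalent
ET₀ = 0.0023 × 13.5048 × (25.55 + 17.8) × √9.3 = 0.0023 × 13.5048 × 43.35 × 3.0496 = 4.1063 mm/d
Over 10 days: 4.1063 × 10 = 41.063 mm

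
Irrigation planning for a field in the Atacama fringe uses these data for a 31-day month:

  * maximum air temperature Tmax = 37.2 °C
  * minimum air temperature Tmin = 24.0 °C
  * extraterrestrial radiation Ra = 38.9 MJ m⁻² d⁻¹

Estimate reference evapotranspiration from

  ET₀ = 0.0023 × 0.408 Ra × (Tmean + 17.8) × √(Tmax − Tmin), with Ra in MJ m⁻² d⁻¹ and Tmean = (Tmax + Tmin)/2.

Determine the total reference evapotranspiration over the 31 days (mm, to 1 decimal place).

199.0 mm

Tmean = (37.2 + 24.0)/2 = 30.60 °C
0.408 Ra = 0.408 × 38.9 = 15.8712 mm/d equivalent
ET₀ = 0.0023 × 15.8712 × (30.60 + 17.8) × √13.2 = 0.0023 × 15.8712 × 48.40 × 3.6332 = 6.4191 mm/d
Over 31 days: 6.4191 × 31 = 198.992 mm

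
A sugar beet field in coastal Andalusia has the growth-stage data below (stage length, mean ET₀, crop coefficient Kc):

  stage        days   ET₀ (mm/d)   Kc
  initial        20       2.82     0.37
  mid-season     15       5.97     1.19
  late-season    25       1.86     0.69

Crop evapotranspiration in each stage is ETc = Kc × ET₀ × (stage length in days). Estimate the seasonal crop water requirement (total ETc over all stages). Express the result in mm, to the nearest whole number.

initial: 0.37 × 2.82 × 20 = 20.87 mm
mid-season: 1.19 × 5.97 × 15 = 106.56 mm
late-season: 0.69 × 1.86 × 25 = 32.09 mm
Seasonal total = 159.52 mm

160 mm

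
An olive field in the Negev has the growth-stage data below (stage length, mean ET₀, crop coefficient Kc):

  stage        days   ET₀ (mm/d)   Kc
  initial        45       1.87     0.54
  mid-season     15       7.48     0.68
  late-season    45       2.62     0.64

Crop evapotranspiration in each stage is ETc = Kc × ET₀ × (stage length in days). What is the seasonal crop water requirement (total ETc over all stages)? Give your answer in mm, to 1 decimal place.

initial: 0.54 × 1.87 × 45 = 45.44 mm
mid-season: 0.68 × 7.48 × 15 = 76.30 mm
late-season: 0.64 × 2.62 × 45 = 75.46 mm
Seasonal total = 197.20 mm

197.2 mm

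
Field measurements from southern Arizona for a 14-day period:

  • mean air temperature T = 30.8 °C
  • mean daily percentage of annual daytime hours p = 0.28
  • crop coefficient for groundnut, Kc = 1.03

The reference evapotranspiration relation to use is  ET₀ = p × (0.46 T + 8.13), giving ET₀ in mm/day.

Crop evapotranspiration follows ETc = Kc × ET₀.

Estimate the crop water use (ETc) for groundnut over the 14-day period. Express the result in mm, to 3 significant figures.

90.0 mm

ET₀ = 0.28 × (0.46 × 30.8 + 8.13) = 0.28 × 22.298 = 6.2434 mm/d
ETc = Kc × ET₀ = 1.03 × 6.2434 = 6.4307 mm/d
Over 14 days: 6.4307 × 14 = 90.030 mm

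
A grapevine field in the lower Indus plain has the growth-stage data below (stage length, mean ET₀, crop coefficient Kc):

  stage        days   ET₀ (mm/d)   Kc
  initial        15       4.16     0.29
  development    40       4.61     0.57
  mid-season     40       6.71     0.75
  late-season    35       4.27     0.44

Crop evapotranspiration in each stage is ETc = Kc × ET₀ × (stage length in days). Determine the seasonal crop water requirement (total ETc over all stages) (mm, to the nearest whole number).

initial: 0.29 × 4.16 × 15 = 18.10 mm
development: 0.57 × 4.61 × 40 = 105.11 mm
mid-season: 0.75 × 6.71 × 40 = 201.30 mm
late-season: 0.44 × 4.27 × 35 = 65.76 mm
Seasonal total = 390.27 mm

390 mm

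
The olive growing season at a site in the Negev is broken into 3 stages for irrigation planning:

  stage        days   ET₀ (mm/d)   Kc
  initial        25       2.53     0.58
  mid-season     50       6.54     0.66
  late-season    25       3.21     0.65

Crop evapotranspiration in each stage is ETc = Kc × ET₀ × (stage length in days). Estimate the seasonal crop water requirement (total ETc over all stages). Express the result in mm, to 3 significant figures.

305 mm

initial: 0.58 × 2.53 × 25 = 36.69 mm
mid-season: 0.66 × 6.54 × 50 = 215.82 mm
late-season: 0.65 × 3.21 × 25 = 52.16 mm
Seasonal total = 304.67 mm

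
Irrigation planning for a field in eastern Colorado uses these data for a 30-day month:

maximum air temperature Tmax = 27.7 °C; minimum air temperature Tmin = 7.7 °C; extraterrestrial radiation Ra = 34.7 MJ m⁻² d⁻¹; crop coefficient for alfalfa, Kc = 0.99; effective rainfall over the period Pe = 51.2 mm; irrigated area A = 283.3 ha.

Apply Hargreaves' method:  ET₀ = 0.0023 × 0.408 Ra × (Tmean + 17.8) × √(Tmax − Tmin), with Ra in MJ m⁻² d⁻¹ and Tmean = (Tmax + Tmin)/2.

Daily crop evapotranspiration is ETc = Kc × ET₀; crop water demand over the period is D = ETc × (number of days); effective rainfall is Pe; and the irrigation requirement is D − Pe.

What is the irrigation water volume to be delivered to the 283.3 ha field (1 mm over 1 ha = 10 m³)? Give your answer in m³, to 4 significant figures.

Tmean = (27.7 + 7.7)/2 = 17.70 °C
0.408 Ra = 0.408 × 34.7 = 14.1576 mm/d equivalent
ET₀ = 0.0023 × 14.1576 × (17.70 + 17.8) × √20.0 = 0.0023 × 14.1576 × 35.50 × 4.4721 = 5.1696 mm/d
ETc = Kc × ET₀ = 0.99 × 5.1696 = 5.1179 mm/d
Crop demand D = ETc × 30 d = 5.1179 × 30 = 153.537 mm
D − Pe = 153.537 − 51.2 = 102.337 mm
Volume = 102.337 mm × 283.3 ha × 10 = 289920.7 m³

289900 m³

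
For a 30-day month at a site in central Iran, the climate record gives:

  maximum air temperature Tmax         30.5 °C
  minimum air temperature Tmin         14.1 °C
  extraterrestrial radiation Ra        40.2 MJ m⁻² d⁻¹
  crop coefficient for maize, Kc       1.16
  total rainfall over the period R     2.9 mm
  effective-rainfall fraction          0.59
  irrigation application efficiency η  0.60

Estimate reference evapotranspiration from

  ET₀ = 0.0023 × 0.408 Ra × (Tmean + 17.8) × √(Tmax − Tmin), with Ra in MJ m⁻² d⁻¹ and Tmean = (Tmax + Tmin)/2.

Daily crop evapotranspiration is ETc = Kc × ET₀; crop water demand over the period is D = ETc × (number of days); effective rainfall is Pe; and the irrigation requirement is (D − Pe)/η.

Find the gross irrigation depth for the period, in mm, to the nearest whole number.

Tmean = (30.5 + 14.1)/2 = 22.30 °C
0.408 Ra = 0.408 × 40.2 = 16.4016 mm/d equivalent
ET₀ = 0.0023 × 16.4016 × (22.30 + 17.8) × √16.4 = 0.0023 × 16.4016 × 40.10 × 4.0497 = 6.1261 mm/d
ETc = Kc × ET₀ = 1.16 × 6.1261 = 7.1063 mm/d
Crop demand D = ETc × 30 d = 7.1063 × 30 = 213.189 mm
Pe = 0.59 × 2.9 = 1.711 mm
D − Pe = 213.189 − 1.711 = 211.478 mm
Gross irrigation = 211.478 / 0.60 = 352.463 mm

352 mm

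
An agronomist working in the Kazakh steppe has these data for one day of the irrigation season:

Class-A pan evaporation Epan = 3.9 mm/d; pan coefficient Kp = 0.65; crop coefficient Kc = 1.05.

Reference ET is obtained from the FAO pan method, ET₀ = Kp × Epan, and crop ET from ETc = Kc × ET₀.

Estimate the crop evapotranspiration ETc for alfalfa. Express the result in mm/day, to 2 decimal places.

ET₀ = 0.65 × 3.9 = 2.5350 mm/d
ETc = Kc × ET₀ = 1.05 × 2.5350 = 2.6618 mm/d

2.66 mm/day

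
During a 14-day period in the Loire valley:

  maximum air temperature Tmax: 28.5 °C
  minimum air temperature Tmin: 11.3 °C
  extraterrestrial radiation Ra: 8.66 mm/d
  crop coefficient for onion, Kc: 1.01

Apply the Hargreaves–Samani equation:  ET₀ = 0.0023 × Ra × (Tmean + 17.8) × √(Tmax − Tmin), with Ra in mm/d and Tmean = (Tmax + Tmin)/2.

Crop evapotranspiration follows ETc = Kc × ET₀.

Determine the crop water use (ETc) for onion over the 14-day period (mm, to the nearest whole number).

Tmean = (28.5 + 11.3)/2 = 19.90 °C
ET₀ = 0.0023 × 8.66 × (19.90 + 17.8) × √17.2 = 0.0023 × 8.66 × 37.70 × 4.1473 = 3.1142 mm/d
ETc = Kc × ET₀ = 1.01 × 3.1142 = 3.1453 mm/d
Over 14 days: 3.1453 × 14 = 44.034 mm

44 mm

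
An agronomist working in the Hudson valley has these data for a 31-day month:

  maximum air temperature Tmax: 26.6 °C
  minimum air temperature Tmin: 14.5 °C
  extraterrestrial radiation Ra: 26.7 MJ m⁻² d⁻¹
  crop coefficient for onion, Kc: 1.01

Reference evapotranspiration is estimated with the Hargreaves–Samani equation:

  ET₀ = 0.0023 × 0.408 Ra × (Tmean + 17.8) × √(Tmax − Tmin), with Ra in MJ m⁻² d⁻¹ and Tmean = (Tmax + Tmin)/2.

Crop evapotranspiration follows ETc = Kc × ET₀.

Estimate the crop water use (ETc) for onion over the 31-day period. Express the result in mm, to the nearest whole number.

105 mm

Tmean = (26.6 + 14.5)/2 = 20.55 °C
0.408 Ra = 0.408 × 26.7 = 10.8936 mm/d equivalent
ET₀ = 0.0023 × 10.8936 × (20.55 + 17.8) × √12.1 = 0.0023 × 10.8936 × 38.35 × 3.4785 = 3.3424 mm/d
ETc = Kc × ET₀ = 1.01 × 3.3424 = 3.3758 mm/d
Over 31 days: 3.3758 × 31 = 104.650 mm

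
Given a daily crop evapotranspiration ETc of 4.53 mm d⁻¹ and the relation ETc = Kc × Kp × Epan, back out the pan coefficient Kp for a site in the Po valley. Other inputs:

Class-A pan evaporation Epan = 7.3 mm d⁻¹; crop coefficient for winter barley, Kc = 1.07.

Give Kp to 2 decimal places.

0.58

ETc = Kc × Kp × Epan  ⇒  Kp = ETc / (Kc × Epan)
Kp = 4.53 / (1.07 × 7.3) = 4.53 / 7.811 = 0.5800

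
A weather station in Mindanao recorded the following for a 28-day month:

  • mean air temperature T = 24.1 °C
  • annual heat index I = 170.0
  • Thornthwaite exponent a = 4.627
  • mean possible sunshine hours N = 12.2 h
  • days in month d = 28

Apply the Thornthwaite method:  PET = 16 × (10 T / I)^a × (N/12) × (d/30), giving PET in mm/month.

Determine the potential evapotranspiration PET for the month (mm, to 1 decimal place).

76.3 mm

10T/I = 10 × 24.1 / 170.0 = 1.4176
(10T/I)^a = 1.4176^4.627 = 5.0262
Uncorrected PET = 16 × 5.0262 = 80.419 mm
Correction = (N/12)(d/30) = (12.2/12)(28/30) = 0.9489
PET = 80.419 × 0.9489 = 76.310 mm/month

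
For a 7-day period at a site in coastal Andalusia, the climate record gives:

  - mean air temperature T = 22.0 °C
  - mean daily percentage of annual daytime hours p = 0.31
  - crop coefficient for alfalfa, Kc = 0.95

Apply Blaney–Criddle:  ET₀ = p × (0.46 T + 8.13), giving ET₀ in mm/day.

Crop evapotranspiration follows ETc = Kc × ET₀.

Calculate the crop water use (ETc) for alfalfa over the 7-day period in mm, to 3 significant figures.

37.6 mm

ET₀ = 0.31 × (0.46 × 22.0 + 8.13) = 0.31 × 18.250 = 5.6575 mm/d
ETc = Kc × ET₀ = 0.95 × 5.6575 = 5.3746 mm/d
Over 7 days: 5.3746 × 7 = 37.622 mm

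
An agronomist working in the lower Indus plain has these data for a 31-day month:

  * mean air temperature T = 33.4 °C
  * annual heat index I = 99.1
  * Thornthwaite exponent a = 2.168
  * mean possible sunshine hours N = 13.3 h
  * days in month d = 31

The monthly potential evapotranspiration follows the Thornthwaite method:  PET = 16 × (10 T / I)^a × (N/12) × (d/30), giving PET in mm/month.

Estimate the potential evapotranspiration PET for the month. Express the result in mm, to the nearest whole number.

255 mm

10T/I = 10 × 33.4 / 99.1 = 3.3703
(10T/I)^a = 3.3703^2.168 = 13.9311
Uncorrected PET = 16 × 13.9311 = 222.898 mm
Correction = (N/12)(d/30) = (13.3/12)(31/30) = 1.1453
PET = 222.898 × 1.1453 = 255.285 mm/month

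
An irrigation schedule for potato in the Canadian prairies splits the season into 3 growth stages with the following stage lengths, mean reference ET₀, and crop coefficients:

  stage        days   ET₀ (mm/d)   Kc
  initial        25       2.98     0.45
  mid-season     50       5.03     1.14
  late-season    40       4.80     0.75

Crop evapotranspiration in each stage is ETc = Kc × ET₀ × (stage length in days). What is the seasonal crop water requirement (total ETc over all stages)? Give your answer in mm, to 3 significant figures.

464 mm

initial: 0.45 × 2.98 × 25 = 33.53 mm
mid-season: 1.14 × 5.03 × 50 = 286.71 mm
late-season: 0.75 × 4.80 × 40 = 144.00 mm
Seasonal total = 464.24 mm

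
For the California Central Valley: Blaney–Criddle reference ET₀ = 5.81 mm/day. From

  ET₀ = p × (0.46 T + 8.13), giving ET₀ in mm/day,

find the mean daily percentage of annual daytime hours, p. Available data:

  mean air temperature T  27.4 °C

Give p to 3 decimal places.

0.280

p = ET₀ / (0.46 T + 8.13) = 5.81 / (0.46 × 27.4 + 8.13) = 5.81 / 20.734 = 0.2802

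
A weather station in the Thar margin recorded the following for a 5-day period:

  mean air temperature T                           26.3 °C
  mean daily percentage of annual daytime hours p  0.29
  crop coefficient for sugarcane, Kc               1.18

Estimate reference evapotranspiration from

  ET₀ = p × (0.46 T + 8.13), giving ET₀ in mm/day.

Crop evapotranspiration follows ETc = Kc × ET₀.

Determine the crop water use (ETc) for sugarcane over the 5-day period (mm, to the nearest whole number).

ET₀ = 0.29 × (0.46 × 26.3 + 8.13) = 0.29 × 20.228 = 5.8661 mm/d
ETc = Kc × ET₀ = 1.18 × 5.8661 = 6.9220 mm/d
Over 5 days: 6.9220 × 5 = 34.610 mm

35 mm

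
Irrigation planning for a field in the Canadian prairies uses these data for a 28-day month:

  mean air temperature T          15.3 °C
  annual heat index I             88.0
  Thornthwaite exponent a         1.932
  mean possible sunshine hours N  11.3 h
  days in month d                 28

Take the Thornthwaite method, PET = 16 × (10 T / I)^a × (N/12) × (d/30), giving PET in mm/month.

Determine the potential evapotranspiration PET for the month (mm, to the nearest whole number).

41 mm

10T/I = 10 × 15.3 / 88.0 = 1.7386
(10T/I)^a = 1.7386^1.932 = 2.9112
Uncorrected PET = 16 × 2.9112 = 46.579 mm
Correction = (N/12)(d/30) = (11.3/12)(28/30) = 0.8789
PET = 46.579 × 0.8789 = 40.938 mm/month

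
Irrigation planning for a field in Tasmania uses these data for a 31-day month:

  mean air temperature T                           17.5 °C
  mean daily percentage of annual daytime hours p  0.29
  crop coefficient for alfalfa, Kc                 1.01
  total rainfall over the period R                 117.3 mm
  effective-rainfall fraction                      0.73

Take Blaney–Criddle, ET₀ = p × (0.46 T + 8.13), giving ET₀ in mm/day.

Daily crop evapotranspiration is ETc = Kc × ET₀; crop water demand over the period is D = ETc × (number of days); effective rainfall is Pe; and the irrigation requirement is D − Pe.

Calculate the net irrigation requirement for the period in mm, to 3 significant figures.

ET₀ = 0.29 × (0.46 × 17.5 + 8.13) = 0.29 × 16.180 = 4.6922 mm/d
ETc = Kc × ET₀ = 1.01 × 4.6922 = 4.7391 mm/d
Crop demand D = ETc × 31 d = 4.7391 × 31 = 146.912 mm
Pe = 0.73 × 117.3 = 85.629 mm
D − Pe = 146.912 − 85.629 = 61.283 mm

61.3 mm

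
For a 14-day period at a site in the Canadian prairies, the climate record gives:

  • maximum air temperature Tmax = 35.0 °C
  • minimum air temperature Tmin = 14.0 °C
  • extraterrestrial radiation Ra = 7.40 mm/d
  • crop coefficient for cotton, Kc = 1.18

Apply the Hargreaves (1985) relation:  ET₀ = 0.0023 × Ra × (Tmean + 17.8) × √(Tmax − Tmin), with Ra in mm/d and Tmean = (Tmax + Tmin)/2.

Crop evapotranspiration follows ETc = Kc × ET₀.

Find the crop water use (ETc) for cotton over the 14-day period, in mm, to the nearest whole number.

55 mm

Tmean = (35.0 + 14.0)/2 = 24.50 °C
ET₀ = 0.0023 × 7.40 × (24.50 + 17.8) × √21.0 = 0.0023 × 7.40 × 42.30 × 4.5826 = 3.2992 mm/d
ETc = Kc × ET₀ = 1.18 × 3.2992 = 3.8931 mm/d
Over 14 days: 3.8931 × 14 = 54.503 mm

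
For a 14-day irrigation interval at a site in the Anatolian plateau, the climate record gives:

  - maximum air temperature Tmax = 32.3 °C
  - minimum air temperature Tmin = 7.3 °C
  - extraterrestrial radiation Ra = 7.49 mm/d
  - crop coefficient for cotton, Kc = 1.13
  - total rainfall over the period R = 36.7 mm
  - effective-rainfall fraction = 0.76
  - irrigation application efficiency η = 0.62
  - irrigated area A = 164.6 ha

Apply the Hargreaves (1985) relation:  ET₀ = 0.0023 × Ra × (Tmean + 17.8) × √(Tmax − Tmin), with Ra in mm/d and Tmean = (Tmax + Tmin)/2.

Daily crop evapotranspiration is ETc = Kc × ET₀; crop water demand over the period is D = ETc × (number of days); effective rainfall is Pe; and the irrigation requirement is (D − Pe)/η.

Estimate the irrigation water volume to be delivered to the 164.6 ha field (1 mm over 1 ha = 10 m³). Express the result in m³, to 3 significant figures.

Tmean = (32.3 + 7.3)/2 = 19.80 °C
ET₀ = 0.0023 × 7.49 × (19.80 + 17.8) × √25.0 = 0.0023 × 7.49 × 37.60 × 5.0000 = 3.2387 mm/d
ETc = Kc × ET₀ = 1.13 × 3.2387 = 3.6597 mm/d
Crop demand D = ETc × 14 d = 3.6597 × 14 = 51.236 mm
Pe = 0.76 × 36.7 = 27.892 mm
D − Pe = 51.236 − 27.892 = 23.344 mm
Gross irrigation = 23.344 / 0.62 = 37.652 mm
Volume = 37.652 mm × 164.6 ha × 10 = 61975.2 m³

62000 m³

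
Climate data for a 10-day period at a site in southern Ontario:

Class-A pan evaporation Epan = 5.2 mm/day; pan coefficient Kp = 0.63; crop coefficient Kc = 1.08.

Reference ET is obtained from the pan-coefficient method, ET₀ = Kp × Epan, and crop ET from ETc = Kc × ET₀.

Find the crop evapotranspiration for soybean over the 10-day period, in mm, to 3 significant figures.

ET₀ = 0.63 × 5.2 = 3.2760 mm/d
ETc = Kc × ET₀ = 1.08 × 3.2760 = 3.5381 mm/d
Over 10 days: 3.5381 × 10 = 35.381 mm

35.4 mm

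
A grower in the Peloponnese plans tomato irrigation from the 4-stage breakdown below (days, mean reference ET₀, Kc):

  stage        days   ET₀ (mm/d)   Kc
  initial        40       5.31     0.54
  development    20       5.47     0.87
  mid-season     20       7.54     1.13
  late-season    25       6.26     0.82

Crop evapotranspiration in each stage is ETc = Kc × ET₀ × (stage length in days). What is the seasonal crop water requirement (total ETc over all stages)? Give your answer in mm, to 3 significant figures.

initial: 0.54 × 5.31 × 40 = 114.70 mm
development: 0.87 × 5.47 × 20 = 95.18 mm
mid-season: 1.13 × 7.54 × 20 = 170.40 mm
late-season: 0.82 × 6.26 × 25 = 128.33 mm
Seasonal total = 508.61 mm

509 mm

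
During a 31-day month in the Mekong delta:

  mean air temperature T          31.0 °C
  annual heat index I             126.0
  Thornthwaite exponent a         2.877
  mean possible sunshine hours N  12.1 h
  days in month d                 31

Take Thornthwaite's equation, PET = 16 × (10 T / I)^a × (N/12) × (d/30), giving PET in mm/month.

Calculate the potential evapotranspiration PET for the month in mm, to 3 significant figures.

10T/I = 10 × 31.0 / 126.0 = 2.4603
(10T/I)^a = 2.4603^2.877 = 13.3313
Uncorrected PET = 16 × 13.3313 = 213.301 mm
Correction = (N/12)(d/30) = (12.1/12)(31/30) = 1.0419
PET = 213.301 × 1.0419 = 222.238 mm/month

222 mm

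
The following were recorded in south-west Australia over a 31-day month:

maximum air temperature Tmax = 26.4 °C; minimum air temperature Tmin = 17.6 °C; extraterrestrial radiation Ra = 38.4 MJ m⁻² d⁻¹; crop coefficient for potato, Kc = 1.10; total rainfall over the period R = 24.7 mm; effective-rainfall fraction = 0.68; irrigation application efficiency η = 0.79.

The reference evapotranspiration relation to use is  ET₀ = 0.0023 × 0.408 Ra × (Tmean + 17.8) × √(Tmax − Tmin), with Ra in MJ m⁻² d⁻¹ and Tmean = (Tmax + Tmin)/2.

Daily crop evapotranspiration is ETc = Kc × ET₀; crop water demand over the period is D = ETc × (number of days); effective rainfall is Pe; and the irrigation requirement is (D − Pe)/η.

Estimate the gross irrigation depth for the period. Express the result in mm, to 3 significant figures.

Tmean = (26.4 + 17.6)/2 = 22.00 °C
0.408 Ra = 0.408 × 38.4 = 15.6672 mm/d equivalent
ET₀ = 0.0023 × 15.6672 × (22.00 + 17.8) × √8.8 = 0.0023 × 15.6672 × 39.80 × 2.9665 = 4.2545 mm/d
ETc = Kc × ET₀ = 1.10 × 4.2545 = 4.6800 mm/d
Crop demand D = ETc × 31 d = 4.6800 × 31 = 145.080 mm
Pe = 0.68 × 24.7 = 16.796 mm
D − Pe = 145.080 − 16.796 = 128.284 mm
Gross irrigation = 128.284 / 0.79 = 162.385 mm

162 mm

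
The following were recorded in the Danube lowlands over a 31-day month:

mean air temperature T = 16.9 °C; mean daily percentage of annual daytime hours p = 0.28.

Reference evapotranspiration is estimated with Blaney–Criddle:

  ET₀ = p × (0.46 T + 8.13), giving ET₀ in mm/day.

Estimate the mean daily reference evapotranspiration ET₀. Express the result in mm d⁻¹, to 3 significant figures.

ET₀ = 0.28 × (0.46 × 16.9 + 8.13) = 0.28 × 15.904 = 4.4531 mm/d

4.45 mm d⁻¹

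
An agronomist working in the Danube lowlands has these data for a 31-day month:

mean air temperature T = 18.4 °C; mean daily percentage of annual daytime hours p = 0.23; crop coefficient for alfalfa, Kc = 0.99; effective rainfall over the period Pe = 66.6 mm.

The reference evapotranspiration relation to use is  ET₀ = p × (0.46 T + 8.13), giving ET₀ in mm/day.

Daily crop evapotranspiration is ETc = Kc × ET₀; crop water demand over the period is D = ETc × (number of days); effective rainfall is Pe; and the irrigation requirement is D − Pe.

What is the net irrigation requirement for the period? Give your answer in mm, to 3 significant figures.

ET₀ = 0.23 × (0.46 × 18.4 + 8.13) = 0.23 × 16.594 = 3.8166 mm/d
ETc = Kc × ET₀ = 0.99 × 3.8166 = 3.7784 mm/d
Crop demand D = ETc × 31 d = 3.7784 × 31 = 117.130 mm
D − Pe = 117.130 − 66.6 = 50.530 mm

50.5 mm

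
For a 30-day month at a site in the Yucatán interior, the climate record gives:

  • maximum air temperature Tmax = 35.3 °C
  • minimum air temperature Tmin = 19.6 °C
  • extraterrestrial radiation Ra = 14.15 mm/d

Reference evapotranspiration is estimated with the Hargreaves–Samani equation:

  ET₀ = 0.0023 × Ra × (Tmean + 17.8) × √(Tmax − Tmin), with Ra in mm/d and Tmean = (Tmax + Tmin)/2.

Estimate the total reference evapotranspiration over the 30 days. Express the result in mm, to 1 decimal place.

Tmean = (35.3 + 19.6)/2 = 27.45 °C
ET₀ = 0.0023 × 14.15 × (27.45 + 17.8) × √15.7 = 0.0023 × 14.15 × 45.25 × 3.9623 = 5.8351 mm/d
Over 30 days: 5.8351 × 30 = 175.053 mm

175.1 mm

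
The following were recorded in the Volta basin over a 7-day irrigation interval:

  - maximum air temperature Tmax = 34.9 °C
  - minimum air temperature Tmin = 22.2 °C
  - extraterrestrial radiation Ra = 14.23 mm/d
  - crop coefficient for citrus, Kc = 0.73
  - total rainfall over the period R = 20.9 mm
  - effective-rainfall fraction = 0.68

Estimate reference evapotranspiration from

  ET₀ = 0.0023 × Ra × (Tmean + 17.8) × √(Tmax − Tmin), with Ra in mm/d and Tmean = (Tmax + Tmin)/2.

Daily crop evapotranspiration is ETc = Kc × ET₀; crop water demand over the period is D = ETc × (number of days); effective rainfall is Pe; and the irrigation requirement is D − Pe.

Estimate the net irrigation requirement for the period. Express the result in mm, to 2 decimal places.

13.41 mm

Tmean = (34.9 + 22.2)/2 = 28.55 °C
ET₀ = 0.0023 × 14.23 × (28.55 + 17.8) × √12.7 = 0.0023 × 14.23 × 46.35 × 3.5637 = 5.4061 mm/d
ETc = Kc × ET₀ = 0.73 × 5.4061 = 3.9465 mm/d
Crop demand D = ETc × 7 d = 3.9465 × 7 = 27.626 mm
Pe = 0.68 × 20.9 = 14.212 mm
D − Pe = 27.626 − 14.212 = 13.414 mm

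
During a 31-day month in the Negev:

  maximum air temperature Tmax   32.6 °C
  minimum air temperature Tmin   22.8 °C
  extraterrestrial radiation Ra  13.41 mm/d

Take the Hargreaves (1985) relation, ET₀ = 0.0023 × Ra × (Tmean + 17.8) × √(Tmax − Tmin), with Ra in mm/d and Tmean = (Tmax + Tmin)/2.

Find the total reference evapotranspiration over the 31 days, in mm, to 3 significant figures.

136 mm

Tmean = (32.6 + 22.8)/2 = 27.70 °C
ET₀ = 0.0023 × 13.41 × (27.70 + 17.8) × √9.8 = 0.0023 × 13.41 × 45.50 × 3.1305 = 4.3932 mm/d
Over 31 days: 4.3932 × 31 = 136.189 mm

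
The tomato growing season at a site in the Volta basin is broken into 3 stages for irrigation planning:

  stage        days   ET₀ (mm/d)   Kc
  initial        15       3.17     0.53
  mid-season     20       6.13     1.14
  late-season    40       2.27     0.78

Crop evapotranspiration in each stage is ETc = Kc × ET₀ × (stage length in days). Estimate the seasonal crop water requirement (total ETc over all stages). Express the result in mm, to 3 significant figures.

initial: 0.53 × 3.17 × 15 = 25.20 mm
mid-season: 1.14 × 6.13 × 20 = 139.76 mm
late-season: 0.78 × 2.27 × 40 = 70.82 mm
Seasonal total = 235.78 mm

236 mm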